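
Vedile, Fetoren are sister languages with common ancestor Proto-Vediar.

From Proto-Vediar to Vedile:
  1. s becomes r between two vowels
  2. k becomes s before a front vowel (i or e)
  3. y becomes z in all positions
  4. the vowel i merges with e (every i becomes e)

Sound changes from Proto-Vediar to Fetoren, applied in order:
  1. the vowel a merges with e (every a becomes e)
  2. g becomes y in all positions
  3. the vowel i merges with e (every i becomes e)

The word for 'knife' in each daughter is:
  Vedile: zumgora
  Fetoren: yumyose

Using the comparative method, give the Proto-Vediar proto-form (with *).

*yumgosa

Position 7: Vedile has a, Fetoren has e. Vedile preserves a here (none of its changes turn any other segment into a), so the proto-segment is *a.
Position 1: Vedile has z, Fetoren has y. Taking the neighbouring segments as reconstructed: Vedile z could go back to *z or *y; Fetoren y could go back to *g or *y — the one source consistent with every daughter is *y.
Position 6: Vedile has r, Fetoren has s. Fetoren preserves s here (none of its changes turn any other segment into s), so the proto-segment is *s.
This points to *yumgosa. Verify forward in each daughter:
Vedile: *yumgosa
  yumgosa → yumgora   [rhotacism]
  yumgora (rule 2 does not apply)
  yumgora → zumgora   [unconditioned shift]
  zumgora (rule 4 does not apply)
  giving Vedile zumgora.
Fetoren: *yumgosa
  yumgosa → yumgose   [vowel merger]
  yumgose → yumyose   [unconditioned shift]
  yumyose (rule 3 does not apply)
  giving Fetoren yumyose.
Only *yumgosa yields all of Vedile zumgora, Fetoren yumyose.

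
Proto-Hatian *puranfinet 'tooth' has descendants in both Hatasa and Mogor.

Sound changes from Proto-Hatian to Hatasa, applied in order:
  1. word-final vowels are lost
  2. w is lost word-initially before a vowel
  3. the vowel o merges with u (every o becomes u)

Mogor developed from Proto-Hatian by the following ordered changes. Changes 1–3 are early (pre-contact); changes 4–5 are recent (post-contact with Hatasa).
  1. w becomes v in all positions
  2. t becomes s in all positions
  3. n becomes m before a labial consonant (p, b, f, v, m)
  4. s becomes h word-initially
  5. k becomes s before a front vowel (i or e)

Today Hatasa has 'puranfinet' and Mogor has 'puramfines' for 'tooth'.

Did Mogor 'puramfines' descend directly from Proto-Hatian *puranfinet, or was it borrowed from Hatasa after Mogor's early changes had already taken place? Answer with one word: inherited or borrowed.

If inherited, *puranfinet would pass through all of Mogor's changes:
Mogor: start from *puranfinet.
  rule 1: no change — puranfinet
  rule 2 (unconditioned shift): puranfinet → puranfines
  rule 3 (nasal place assimilation): puranfines → puramfines
  rule 4: no change — puramfines
  rule 5: no change — puramfines
  ⇒ Mogor puramfines
If borrowed from Hatasa 'puranfinet' after the early changes, it would undergo only the recent ones:
  rule 4 (debuccalisation): no change (puranfinet)
  rule 5 (palatalisation): no change (puranfinet)
  ⇒ as a loan: puranfinet
Mogor 'puramfines' matches the inherited outcome exactly, so it is an inherited cognate, not a loan.

inherited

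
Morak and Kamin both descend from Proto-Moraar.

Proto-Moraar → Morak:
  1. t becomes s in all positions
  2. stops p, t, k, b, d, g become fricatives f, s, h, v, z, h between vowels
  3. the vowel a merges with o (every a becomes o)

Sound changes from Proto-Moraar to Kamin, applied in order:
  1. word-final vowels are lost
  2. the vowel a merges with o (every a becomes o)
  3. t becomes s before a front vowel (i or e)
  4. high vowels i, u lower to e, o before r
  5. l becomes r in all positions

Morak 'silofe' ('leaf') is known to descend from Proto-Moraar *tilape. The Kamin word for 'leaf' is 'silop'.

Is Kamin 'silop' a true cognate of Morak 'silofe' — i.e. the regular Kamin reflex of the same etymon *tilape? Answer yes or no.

Derive the expected Kamin reflex of *tilape:
Kamin: *tilape > tilap > tilop > silop > sirop  (by apocope, vowel merger, palatalisation, unconditioned shift)
The regular Kamin reflex would be 'sirop', but the attested form is 'silop'. The correspondence is irregular, so they are not cognates (the Kamin form has a different source).

no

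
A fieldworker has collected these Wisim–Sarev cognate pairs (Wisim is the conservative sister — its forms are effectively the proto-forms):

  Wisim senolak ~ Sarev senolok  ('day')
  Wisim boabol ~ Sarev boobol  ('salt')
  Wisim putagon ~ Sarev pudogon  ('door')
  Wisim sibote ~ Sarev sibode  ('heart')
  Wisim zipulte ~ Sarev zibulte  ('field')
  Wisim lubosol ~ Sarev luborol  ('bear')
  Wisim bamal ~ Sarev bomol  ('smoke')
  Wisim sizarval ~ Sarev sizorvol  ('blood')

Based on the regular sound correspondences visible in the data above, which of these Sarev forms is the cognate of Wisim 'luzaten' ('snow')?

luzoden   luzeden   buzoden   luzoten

luzoden

senolak ~ senolok, putagon ~ pudogon — Wisim a corresponds to Sarev o after a consonant, before a consonant other than r, m, n, p, b, f, v.
sibote ~ sibode — Wisim t corresponds to Sarev d between vowels (before a front vowel).
Applying these to Wisim 'luzaten':
  luzaten → luzoten   (a→o after a consonant, before a consonant other than r, m, n, p, b, f, v)
  luzoten → luzoden   (t→d between vowels (before a front vowel))
So the Sarev cognate is 'luzoden'.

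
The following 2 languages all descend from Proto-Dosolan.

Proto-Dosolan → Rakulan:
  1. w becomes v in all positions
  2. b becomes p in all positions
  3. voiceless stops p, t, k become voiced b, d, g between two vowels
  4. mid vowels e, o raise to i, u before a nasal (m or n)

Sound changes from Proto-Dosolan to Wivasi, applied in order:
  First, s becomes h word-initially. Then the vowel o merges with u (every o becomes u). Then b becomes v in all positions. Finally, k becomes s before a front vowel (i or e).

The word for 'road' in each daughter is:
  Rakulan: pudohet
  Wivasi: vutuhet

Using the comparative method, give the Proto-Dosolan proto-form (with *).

Position 4: Rakulan has o, Wivasi has u. Rakulan preserves o here (none of its changes turn any other segment into o), so the proto-segment is *o.
Position 3: Rakulan has d, Wivasi has t. Wivasi preserves t here (none of its changes turn any other segment into t), so the proto-segment is *t.
Continuing position by position gives *butohet; check it forward:
Rakulan: *butohet
  butohet (rule 1 does not apply)
  butohet → putohet   [unconditioned shift]
  putohet → pudohet   [intervocalic voicing]
  pudohet (rule 4 does not apply)
  giving Rakulan pudohet.
Wivasi: *butohet > butuhet > vutuhet  (by vowel merger, unconditioned shift)
Only *butohet yields all of Rakulan pudohet, Wivasi vutuhet.

*butohet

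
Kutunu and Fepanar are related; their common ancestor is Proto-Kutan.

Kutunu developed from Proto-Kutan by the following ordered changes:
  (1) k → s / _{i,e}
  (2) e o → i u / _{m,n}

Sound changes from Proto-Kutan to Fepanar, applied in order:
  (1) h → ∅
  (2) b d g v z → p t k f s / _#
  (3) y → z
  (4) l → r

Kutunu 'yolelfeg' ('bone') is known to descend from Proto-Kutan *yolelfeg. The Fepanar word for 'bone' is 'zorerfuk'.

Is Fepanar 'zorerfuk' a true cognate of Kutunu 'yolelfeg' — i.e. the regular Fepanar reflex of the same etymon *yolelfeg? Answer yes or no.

no

Derive the expected Fepanar reflex of *yolelfeg:
Fepanar: start from *yolelfeg.
  rule 1: no change — yolelfeg
  rule 2 (final devoicing): yolelfeg → yolelfek
  rule 3 (unconditioned shift): yolelfek → zolelfek
  rule 4 (unconditioned shift): zolelfek → zorerfek
  ⇒ Fepanar zorerfek
The regular Fepanar reflex would be 'zorerfek', but the attested form is 'zorerfuk'. The correspondence is irregular, so they are not cognates (the Fepanar form has a different source).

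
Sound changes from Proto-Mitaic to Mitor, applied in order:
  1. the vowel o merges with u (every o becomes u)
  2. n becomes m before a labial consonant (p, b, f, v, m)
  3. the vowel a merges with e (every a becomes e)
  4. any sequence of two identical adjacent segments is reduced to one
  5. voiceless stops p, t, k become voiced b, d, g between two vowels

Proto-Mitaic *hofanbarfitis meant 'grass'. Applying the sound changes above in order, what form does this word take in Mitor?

hufemberfidis

Mitor: start from *hofanbarfitis.
  rule 1 (vowel merger): hofanbarfitis → hufanbarfitis
  rule 2 (nasal place assimilation): hufanbarfitis → hufambarfitis
  rule 3 (vowel merger): hufambarfitis → hufemberfitis
  rule 4: no change — hufemberfitis
  rule 5 (intervocalic voicing): hufemberfitis → hufemberfidis
  ⇒ Mitor hufemberfidis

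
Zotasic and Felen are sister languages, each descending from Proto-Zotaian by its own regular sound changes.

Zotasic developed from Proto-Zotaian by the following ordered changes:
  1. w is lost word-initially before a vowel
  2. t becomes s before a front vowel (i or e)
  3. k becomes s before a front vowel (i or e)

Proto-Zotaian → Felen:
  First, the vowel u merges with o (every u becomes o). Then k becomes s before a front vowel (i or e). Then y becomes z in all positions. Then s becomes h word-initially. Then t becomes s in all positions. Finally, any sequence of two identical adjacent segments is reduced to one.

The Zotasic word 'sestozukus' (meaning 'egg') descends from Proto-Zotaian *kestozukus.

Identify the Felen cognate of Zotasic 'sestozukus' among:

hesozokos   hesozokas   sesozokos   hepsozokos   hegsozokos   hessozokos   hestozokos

Felen: *kestozukus
  kestozukus → kestozokos   [vowel merger]
  kestozokos → sestozokos   [palatalisation]
  sestozokos (rule 3 does not apply)
  sestozokos → hestozokos   [debuccalisation]
  hestozokos → hessozokos   [unconditioned shift]
  hessozokos → hesozokos   [degemination]
  giving Felen hesozokos.
The other candidates each miss or misapply at least one Felen change.

hesozokos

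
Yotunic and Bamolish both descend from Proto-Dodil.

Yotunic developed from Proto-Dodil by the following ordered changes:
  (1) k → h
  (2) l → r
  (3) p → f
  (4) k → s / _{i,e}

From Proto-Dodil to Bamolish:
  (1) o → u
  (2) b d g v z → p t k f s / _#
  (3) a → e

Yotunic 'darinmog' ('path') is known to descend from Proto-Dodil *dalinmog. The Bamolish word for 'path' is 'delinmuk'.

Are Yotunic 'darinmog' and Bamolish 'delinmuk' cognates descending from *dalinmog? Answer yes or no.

Derive the expected Bamolish reflex of *dalinmog:
Bamolish: *dalinmog > dalinmug > dalinmuk > delinmuk  (by vowel merger, final devoicing, vowel merger)
Bamolish 'delinmuk' matches the regular reflex exactly, so the pair is cognate.

yes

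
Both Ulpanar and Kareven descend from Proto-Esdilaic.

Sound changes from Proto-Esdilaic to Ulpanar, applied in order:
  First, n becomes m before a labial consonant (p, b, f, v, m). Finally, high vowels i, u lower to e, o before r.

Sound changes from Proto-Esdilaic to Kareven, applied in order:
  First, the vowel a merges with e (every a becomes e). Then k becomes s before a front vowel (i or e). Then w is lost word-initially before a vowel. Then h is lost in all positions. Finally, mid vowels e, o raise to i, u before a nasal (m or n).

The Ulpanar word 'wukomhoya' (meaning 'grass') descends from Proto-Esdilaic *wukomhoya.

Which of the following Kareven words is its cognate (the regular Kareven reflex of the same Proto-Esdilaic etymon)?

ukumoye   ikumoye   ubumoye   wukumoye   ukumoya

ukumoye

Kareven: *wukomhoya
  wukomhoya → wukomhoye   [vowel merger]
  wukomhoye (rule 2 does not apply)
  wukomhoye → ukomhoye   [glide loss]
  ukomhoye → ukomoye   [h-loss]
  ukomoye → ukumoye   [pre-nasal raising]
  giving Kareven ukumoye.
The other candidates each miss or misapply at least one Kareven change.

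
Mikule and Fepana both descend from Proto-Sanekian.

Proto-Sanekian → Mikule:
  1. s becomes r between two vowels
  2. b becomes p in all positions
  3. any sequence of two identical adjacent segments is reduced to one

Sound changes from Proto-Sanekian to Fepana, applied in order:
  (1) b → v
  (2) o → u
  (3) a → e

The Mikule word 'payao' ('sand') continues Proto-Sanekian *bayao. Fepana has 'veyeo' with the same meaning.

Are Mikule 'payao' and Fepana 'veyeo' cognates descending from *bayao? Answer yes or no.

no

Derive the expected Fepana reflex of *bayao:
Fepana: *bayao
  bayao → vayao   [unconditioned shift]
  vayao → vayau   [vowel merger]
  vayau → veyeu   [vowel merger]
  giving Fepana veyeu.
The regular Fepana reflex would be 'veyeu', but the attested form is 'veyeo'. The correspondence is irregular, so they are not cognates (the Fepana form has a different source).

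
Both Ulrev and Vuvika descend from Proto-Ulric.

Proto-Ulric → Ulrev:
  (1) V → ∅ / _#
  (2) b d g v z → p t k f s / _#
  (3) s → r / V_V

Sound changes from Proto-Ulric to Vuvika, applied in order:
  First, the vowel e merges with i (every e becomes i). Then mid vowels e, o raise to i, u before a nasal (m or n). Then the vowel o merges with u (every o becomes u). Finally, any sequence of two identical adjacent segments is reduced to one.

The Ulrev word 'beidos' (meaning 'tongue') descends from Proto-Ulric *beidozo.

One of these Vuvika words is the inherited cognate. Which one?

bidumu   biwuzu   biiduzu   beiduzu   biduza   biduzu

Vuvika: *beidozo > biidozo > biiduzu > biduzu  (by vowel merger, vowel merger, degemination)
The other candidates each miss or misapply at least one Vuvika change.

biduzu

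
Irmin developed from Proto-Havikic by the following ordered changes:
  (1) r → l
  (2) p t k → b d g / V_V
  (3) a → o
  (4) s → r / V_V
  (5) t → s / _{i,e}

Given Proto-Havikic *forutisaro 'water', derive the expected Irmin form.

Irmin: *forutisaro > folutisalo > foludisalo > foludisolo > foludirolo  (by unconditioned shift, intervocalic voicing, vowel merger, rhotacism)

foludirolo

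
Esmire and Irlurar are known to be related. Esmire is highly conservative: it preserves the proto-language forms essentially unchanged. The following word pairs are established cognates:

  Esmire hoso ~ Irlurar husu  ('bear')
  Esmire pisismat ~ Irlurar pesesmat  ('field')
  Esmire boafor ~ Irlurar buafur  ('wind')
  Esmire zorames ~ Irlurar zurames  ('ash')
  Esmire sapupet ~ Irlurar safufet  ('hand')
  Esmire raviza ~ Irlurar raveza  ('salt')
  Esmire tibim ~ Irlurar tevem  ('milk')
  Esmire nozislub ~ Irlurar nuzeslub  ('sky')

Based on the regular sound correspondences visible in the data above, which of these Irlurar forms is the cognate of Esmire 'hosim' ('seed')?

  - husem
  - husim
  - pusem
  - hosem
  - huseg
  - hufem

hoso ~ husu, nozislub ~ nuzeslub — Esmire o corresponds to Irlurar u after a consonant, before a consonant other than r, m, n, p, b, f, v.
tibim ~ tevem — Esmire i corresponds to Irlurar e after a consonant, before a nasal.
Applying these to Esmire 'hosim':
  hosim → husim   (o→u after a consonant, before a consonant other than r, m, n, p, b, f, v)
  husim → husem   (i→e after a consonant, before a nasal)
So the Irlurar cognate is 'husem'.

husem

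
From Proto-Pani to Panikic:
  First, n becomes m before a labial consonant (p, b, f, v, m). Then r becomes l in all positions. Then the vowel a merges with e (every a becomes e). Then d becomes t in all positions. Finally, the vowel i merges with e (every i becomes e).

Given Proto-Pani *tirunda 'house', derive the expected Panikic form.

Panikic: *tirunda > tilunda > tilunde > tilunte > telunte  (by unconditioned shift, vowel merger, unconditioned shift, vowel merger)

telunte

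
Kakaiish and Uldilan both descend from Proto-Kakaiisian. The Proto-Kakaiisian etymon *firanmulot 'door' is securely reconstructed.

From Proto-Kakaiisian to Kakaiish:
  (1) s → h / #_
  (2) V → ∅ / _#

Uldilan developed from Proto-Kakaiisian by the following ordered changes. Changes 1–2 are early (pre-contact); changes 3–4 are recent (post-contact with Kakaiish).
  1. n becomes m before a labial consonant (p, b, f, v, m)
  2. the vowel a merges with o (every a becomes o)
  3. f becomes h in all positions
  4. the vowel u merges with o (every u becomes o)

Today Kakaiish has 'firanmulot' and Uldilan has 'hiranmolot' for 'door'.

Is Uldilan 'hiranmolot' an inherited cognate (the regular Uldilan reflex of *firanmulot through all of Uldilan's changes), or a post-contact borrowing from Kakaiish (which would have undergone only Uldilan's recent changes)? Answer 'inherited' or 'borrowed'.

borrowed

If inherited, *firanmulot would pass through all of Uldilan's changes:
Uldilan: *firanmulot > firammulot > firommulot > hirommulot > hirommolot  (by nasal place assimilation, vowel merger, unconditioned shift, vowel merger)
If borrowed from Kakaiish 'firanmulot' after the early changes, it would undergo only the recent ones:
  rule 3 (unconditioned shift): firanmulot → hiranmulot
  rule 4 (vowel merger): hiranmulot → hiranmolot
  ⇒ as a loan: hiranmolot
Uldilan 'hiranmolot' matches the loan outcome 'hiranmolot', not the inherited 'hirommolot' — it skipped the early Uldilan changes, so it was borrowed from Kakaiish.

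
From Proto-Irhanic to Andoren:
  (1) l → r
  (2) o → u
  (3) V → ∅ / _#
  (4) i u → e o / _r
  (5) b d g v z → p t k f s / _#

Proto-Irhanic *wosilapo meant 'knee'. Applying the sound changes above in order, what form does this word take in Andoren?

wuserap

Andoren: start from *wosilapo.
  rule 1 (unconditioned shift): wosilapo → wosirapo
  rule 2 (vowel merger): wosirapo → wusirapu
  rule 3 (apocope): wusirapu → wusirap
  rule 4 (pre-rhotic lowering): wusirap → wuserap
  rule 5: no change — wuserap
  ⇒ Andoren wuserap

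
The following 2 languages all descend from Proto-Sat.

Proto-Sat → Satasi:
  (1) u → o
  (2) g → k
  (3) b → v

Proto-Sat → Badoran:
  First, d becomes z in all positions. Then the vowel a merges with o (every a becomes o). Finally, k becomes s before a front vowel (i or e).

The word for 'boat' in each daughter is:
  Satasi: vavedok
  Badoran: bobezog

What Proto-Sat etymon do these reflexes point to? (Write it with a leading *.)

Position 1: Satasi has v, Badoran has b. Badoran preserves b here (none of its changes turn any other segment into b), so the proto-segment is *b.
Position 3: Satasi has v, Badoran has b. Badoran preserves b here (none of its changes turn any other segment into b), so the proto-segment is *b.
This points to *babedog. Verify forward in each daughter:
Satasi: *babedog
  babedog (rule 1 does not apply)
  babedog → babedok   [unconditioned shift]
  babedok → vavedok   [unconditioned shift]
  giving Satasi vavedok.
Badoran: *babedog > babezog > bobezog  (by unconditioned shift, vowel merger)
Only *babedog yields all of Satasi vavedok, Badoran bobezog.

*babedog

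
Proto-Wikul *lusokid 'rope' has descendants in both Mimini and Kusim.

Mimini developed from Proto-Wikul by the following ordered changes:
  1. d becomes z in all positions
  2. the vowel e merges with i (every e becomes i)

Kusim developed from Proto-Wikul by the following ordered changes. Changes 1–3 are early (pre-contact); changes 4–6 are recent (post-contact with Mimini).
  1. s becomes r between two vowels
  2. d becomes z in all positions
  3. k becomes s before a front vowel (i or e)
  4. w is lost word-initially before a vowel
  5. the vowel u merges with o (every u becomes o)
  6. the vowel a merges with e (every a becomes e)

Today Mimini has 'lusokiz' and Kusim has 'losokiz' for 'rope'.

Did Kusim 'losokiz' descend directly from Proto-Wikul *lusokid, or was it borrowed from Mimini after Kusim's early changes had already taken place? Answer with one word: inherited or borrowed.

If inherited, *lusokid would pass through all of Kusim's changes:
Kusim: *lusokid
  lusokid → lurokid   [rhotacism]
  lurokid → lurokiz   [unconditioned shift]
  lurokiz → lurosiz   [palatalisation]
  lurosiz (rule 4 does not apply)
  lurosiz → lorosiz   [vowel merger]
  lorosiz (rule 6 does not apply)
  giving Kusim lorosiz.
If borrowed from Mimini 'lusokiz' after the early changes, it would undergo only the recent ones:
  rule 4 (glide loss): no change (lusokiz)
  rule 5 (vowel merger): lusokiz → losokiz
  rule 6 (vowel merger): no change (losokiz)
  ⇒ as a loan: losokiz
Kusim 'losokiz' matches the loan outcome 'losokiz', not the inherited 'lorosiz' — it skipped the early Kusim changes, so it was borrowed from Mimini.

borrowed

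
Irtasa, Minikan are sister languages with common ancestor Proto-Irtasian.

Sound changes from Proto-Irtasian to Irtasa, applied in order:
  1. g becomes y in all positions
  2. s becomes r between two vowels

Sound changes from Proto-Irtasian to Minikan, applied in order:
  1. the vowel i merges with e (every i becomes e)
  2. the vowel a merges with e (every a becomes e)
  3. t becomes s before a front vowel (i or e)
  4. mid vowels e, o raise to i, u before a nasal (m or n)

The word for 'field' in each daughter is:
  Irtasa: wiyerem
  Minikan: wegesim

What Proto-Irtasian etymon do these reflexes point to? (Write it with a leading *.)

Position 3: Irtasa has y, Minikan has g. Minikan preserves g here (none of its changes turn any other segment into g), so the proto-segment is *g.
Position 6: Irtasa has e, Minikan has i. Irtasa preserves e here (none of its changes turn any other segment into e), so the proto-segment is *e.
Position 2: Irtasa has i, Minikan has e. Irtasa preserves i here (none of its changes turn any other segment into i), so the proto-segment is *i.
Verify the candidate proto-form against each daughter:
Irtasa: *wigesem
  wigesem → wiyesem   [unconditioned shift]
  wiyesem → wiyerem   [rhotacism]
  giving Irtasa wiyerem.
Minikan: *wigesem
  wigesem → wegesem   [vowel merger]
  wegesem (rule 2 does not apply)
  wegesem (rule 3 does not apply)
  wegesem → wegesim   [pre-nasal raising]
  giving Minikan wegesim.
No other proto-form is consistent with every reflex, so the reconstruction is *wigesem.

*wigesem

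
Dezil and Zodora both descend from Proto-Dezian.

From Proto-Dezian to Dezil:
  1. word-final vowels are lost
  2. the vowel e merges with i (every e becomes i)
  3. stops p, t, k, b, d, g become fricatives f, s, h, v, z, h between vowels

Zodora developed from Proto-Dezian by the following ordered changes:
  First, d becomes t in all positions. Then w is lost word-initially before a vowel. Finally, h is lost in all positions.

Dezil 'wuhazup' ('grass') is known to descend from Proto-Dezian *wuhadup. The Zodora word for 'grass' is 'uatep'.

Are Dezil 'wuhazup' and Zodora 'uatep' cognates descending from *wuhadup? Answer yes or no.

no

Derive the expected Zodora reflex of *wuhadup:
Zodora: *wuhadup
  wuhadup → wuhatup   [unconditioned shift]
  wuhatup → uhatup   [glide loss]
  uhatup → uatup   [h-loss]
  giving Zodora uatup.
The regular Zodora reflex would be 'uatup', but the attested form is 'uatep'. The correspondence is irregular, so they are not cognates (the Zodora form has a different source).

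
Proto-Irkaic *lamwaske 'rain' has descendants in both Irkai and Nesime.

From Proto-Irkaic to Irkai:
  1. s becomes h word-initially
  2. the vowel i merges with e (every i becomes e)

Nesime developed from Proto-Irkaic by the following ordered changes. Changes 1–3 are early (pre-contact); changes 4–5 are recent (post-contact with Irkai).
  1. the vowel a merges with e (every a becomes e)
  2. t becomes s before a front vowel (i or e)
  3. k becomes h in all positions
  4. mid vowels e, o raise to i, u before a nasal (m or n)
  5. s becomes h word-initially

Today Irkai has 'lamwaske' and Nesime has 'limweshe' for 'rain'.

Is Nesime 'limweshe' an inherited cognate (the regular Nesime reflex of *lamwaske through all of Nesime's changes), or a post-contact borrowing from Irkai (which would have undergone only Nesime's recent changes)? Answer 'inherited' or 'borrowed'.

inherited

If inherited, *lamwaske would pass through all of Nesime's changes:
Nesime: *lamwaske > lemweske > lemweshe > limweshe  (by vowel merger, unconditioned shift, pre-nasal raising)
If borrowed from Irkai 'lamwaske' after the early changes, it would undergo only the recent ones:
  rule 4 (pre-nasal raising): no change (lamwaske)
  rule 5 (debuccalisation): no change (lamwaske)
  ⇒ as a loan: lamwaske
Nesime 'limweshe' matches the inherited outcome exactly, so it is an inherited cognate, not a loan.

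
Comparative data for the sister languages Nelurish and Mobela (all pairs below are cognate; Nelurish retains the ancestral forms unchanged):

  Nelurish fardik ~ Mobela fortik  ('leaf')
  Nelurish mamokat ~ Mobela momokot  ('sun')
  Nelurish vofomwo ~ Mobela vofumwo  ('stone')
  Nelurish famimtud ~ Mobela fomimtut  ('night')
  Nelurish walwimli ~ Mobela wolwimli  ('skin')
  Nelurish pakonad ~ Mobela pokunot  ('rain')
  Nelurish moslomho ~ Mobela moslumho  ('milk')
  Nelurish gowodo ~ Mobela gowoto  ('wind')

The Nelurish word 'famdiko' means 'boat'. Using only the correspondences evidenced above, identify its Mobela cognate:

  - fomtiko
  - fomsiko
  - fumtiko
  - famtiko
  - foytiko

fomtiko

mamokat ~ momokot, famimtud ~ fomimtut — Nelurish a corresponds to Mobela o after a consonant, before a nasal.
fardik ~ fortik — Nelurish d corresponds to Mobela t after a consonant, before a front vowel.
Applying these to Nelurish 'famdiko':
  famdiko → fomdiko   (a→o after a consonant, before a nasal)
  fomdiko → fomtiko   (d→t after a consonant, before a front vowel)
So the Mobela cognate is 'fomtiko'.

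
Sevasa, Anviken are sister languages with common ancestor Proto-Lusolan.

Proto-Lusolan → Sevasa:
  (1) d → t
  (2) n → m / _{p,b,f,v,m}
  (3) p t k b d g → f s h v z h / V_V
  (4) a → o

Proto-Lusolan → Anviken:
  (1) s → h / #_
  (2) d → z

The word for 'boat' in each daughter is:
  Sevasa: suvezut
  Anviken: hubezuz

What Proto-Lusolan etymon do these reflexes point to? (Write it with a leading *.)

*subezud

Position 3: Sevasa has v, Anviken has b. Anviken preserves b here (none of its changes turn any other segment into b), so the proto-segment is *b.
Position 7: Sevasa has t, Anviken has z. Taking the neighbouring segments as reconstructed: Sevasa t could go back to *t or *d; Anviken z could go back to *d or *z — the one source consistent with every daughter is *d.
Position 1: Sevasa has s, Anviken has h. Taking the neighbouring segments as reconstructed: Sevasa s can only go back to *s; Anviken h could go back to *s or *h — the one source consistent with every daughter is *s.
Verify the candidate proto-form against each daughter:
Sevasa: start from *subezud.
  rule 1 (unconditioned shift): subezud → subezut
  rule 2: no change — subezut
  rule 3 (intervocalic lenition): subezut → suvezut
  rule 4: no change — suvezut
  ⇒ Sevasa suvezut
Anviken: *subezud
  subezud → hubezud   [debuccalisation]
  hubezud → hubezuz   [unconditioned shift]
  giving Anviken hubezuz.
Only *subezud yields all of Sevasa suvezut, Anviken hubezuz.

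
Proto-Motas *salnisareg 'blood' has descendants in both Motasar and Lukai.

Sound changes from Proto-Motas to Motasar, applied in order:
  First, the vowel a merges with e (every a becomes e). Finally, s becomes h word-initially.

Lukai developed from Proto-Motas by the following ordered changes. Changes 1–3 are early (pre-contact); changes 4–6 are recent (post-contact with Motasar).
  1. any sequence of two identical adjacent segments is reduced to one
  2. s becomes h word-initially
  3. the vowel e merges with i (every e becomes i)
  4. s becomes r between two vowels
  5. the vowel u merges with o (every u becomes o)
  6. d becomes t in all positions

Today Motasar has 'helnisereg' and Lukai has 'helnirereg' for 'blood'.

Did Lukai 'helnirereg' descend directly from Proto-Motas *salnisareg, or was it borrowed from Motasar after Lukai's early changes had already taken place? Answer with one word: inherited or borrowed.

If inherited, *salnisareg would pass through all of Lukai's changes:
Lukai: start from *salnisareg.
  rule 1: no change — salnisareg
  rule 2 (debuccalisation): salnisareg → halnisareg
  rule 3 (vowel merger): halnisareg → halnisarig
  rule 4 (rhotacism): halnisarig → halnirarig
  rule 5: no change — halnirarig
  rule 6: no change — halnirarig
  ⇒ Lukai halnirarig
If borrowed from Motasar 'helnisereg' after the early changes, it would undergo only the recent ones:
  rule 4 (rhotacism): helnisereg → helnirereg
  rule 5 (vowel merger): no change (helnirereg)
  rule 6 (unconditioned shift): no change (helnirereg)
  ⇒ as a loan: helnirereg
Lukai 'helnirereg' matches the loan outcome 'helnirereg', not the inherited 'halnirarig' — it skipped the early Lukai changes, so it was borrowed from Motasar.

borrowed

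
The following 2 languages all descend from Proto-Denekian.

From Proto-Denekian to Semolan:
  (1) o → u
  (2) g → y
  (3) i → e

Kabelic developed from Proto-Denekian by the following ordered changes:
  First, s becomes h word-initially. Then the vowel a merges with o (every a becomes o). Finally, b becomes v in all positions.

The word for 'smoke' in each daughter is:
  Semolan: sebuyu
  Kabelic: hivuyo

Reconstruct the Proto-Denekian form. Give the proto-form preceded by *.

*sibuyo

Position 2: Semolan has e, Kabelic has i. Kabelic preserves i here (none of its changes turn any other segment into i), so the proto-segment is *i.
Position 1: Semolan has s, Kabelic has h. Semolan preserves s here (none of its changes turn any other segment into s), so the proto-segment is *s.
Verify the candidate proto-form against each daughter:
Semolan: start from *sibuyo.
  rule 1 (vowel merger): sibuyo → sibuyu
  rule 2: no change — sibuyu
  rule 3 (vowel merger): sibuyu → sebuyu
  ⇒ Semolan sebuyu
Kabelic: *sibuyo
  sibuyo → hibuyo   [debuccalisation]
  hibuyo (rule 2 does not apply)
  hibuyo → hivuyo   [unconditioned shift]
  giving Kabelic hivuyo.
*sibuyo is the unique common source.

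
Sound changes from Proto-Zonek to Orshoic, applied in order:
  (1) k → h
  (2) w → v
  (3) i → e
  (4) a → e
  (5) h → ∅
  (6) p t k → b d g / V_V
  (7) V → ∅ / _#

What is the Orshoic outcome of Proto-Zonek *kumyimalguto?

Orshoic: start from *kumyimalguto.
  rule 1 (unconditioned shift): kumyimalguto → humyimalguto
  rule 2: no change — humyimalguto
  rule 3 (vowel merger): humyimalguto → humyemalguto
  rule 4 (vowel merger): humyemalguto → humyemelguto
  rule 5 (h-loss): humyemelguto → umyemelguto
  rule 6 (intervocalic voicing): umyemelguto → umyemelgudo
  rule 7 (apocope): umyemelgudo → umyemelgud
  ⇒ Orshoic umyemelgud

umyemelgud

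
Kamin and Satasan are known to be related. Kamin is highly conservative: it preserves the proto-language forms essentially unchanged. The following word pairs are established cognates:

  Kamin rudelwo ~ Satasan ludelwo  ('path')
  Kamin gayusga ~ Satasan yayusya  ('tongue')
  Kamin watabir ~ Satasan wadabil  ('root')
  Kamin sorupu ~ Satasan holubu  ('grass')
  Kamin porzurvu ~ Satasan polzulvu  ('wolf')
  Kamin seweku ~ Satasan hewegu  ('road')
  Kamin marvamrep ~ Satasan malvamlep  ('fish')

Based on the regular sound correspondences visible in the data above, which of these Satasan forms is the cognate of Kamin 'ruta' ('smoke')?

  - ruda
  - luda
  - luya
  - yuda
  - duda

luda

rudelwo ~ ludelwo — Kamin r corresponds to Satasan l word-initially before a back vowel.
watabir ~ wadabil — Kamin t corresponds to Satasan d between vowels (before a back vowel).
Applying these to Kamin 'ruta':
  ruta → luta   (r→l word-initially before a back vowel)
  luta → luda   (t→d between vowels (before a back vowel))
So the Satasan cognate is 'luda'.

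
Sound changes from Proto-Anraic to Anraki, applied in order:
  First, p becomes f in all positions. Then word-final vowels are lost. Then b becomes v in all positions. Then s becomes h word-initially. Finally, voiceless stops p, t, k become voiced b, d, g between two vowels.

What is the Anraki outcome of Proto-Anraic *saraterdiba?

haraderdiv

Anraki: *saraterdiba
  saraterdiba (rule 1 does not apply)
  saraterdiba → saraterdib   [apocope]
  saraterdib → saraterdiv   [unconditioned shift]
  saraterdiv → haraterdiv   [debuccalisation]
  haraterdiv → haraderdiv   [intervocalic voicing]
  giving Anraki haraderdiv.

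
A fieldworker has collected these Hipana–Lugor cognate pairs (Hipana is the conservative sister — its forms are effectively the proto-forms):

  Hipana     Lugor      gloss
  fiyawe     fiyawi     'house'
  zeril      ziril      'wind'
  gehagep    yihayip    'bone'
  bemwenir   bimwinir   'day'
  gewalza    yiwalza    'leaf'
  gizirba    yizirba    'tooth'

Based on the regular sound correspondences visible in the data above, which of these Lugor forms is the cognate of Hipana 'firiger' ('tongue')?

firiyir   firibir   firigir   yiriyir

gehagep ~ yihayip — Hipana g corresponds to Lugor y between vowels (before a front vowel).
zeril ~ ziril — Hipana e corresponds to Lugor i after a consonant, before r.
Applying these to Hipana 'firiger':
  firiger → firiyer   (g→y between vowels (before a front vowel))
  firiyer → firiyir   (e→i after a consonant, before r)
So the Lugor cognate is 'firiyir'.

firiyir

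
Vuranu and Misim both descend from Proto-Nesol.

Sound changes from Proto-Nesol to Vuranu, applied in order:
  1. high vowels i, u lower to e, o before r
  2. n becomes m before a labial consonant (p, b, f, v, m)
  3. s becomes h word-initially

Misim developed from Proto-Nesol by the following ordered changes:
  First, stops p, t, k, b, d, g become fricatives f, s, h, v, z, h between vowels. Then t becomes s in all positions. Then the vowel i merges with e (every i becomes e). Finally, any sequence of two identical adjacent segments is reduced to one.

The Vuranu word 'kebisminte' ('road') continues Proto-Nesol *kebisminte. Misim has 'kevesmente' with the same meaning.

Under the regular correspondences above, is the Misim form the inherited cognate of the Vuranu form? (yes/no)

no

Derive the expected Misim reflex of *kebisminte:
Misim: *kebisminte
  kebisminte → kevisminte   [intervocalic lenition]
  kevisminte → kevisminse   [unconditioned shift]
  kevisminse → kevesmense   [vowel merger]
  kevesmense (rule 4 does not apply)
  giving Misim kevesmense.
The regular Misim reflex would be 'kevesmense', but the attested form is 'kevesmente'. The correspondence is irregular, so they are not cognates (the Misim form has a different source).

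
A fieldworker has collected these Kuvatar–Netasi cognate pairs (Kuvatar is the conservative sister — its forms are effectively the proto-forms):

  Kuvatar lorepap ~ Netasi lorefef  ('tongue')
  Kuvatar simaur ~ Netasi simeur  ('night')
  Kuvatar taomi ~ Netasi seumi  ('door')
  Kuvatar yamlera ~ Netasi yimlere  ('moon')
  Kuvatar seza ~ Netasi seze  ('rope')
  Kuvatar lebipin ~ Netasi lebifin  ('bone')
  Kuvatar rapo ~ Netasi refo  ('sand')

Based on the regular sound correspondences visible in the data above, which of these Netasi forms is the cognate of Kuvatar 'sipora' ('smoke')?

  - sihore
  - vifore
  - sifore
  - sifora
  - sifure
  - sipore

rapo ~ refo — Kuvatar p corresponds to Netasi f between vowels (before a back vowel).
yamlera ~ yimlere, seza ~ seze — Kuvatar a corresponds to Netasi e word-finally.
Applying these to Kuvatar 'sipora':
  sipora → sifora   (p→f between vowels (before a back vowel))
  sifora → sifore   (a→e word-finally)
So the Netasi cognate is 'sifore'.

sifore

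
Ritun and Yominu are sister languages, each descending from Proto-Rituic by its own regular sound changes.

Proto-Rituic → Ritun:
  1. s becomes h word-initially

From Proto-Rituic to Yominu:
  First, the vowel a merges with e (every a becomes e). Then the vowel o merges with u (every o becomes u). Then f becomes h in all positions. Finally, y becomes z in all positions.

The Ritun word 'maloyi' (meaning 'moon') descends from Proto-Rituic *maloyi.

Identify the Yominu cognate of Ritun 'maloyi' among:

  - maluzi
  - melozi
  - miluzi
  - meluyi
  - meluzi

meluzi

Yominu: start from *maloyi.
  rule 1 (vowel merger): maloyi → meloyi
  rule 2 (vowel merger): meloyi → meluyi
  rule 3: no change — meluyi
  rule 4 (unconditioned shift): meluyi → meluzi
  ⇒ Yominu meluzi
Among the options, 'meluzi' alone shows every Yominu change applied in order.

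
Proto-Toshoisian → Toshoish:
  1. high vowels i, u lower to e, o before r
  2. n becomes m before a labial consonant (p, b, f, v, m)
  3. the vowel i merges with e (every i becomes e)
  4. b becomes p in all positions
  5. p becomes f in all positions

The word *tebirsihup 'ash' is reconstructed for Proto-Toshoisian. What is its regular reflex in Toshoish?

tefersehuf

Toshoish: *tebirsihup > tebersihup > tebersehup > tepersehup > tefersehuf  (by pre-rhotic lowering, vowel merger, unconditioned shift, unconditioned shift)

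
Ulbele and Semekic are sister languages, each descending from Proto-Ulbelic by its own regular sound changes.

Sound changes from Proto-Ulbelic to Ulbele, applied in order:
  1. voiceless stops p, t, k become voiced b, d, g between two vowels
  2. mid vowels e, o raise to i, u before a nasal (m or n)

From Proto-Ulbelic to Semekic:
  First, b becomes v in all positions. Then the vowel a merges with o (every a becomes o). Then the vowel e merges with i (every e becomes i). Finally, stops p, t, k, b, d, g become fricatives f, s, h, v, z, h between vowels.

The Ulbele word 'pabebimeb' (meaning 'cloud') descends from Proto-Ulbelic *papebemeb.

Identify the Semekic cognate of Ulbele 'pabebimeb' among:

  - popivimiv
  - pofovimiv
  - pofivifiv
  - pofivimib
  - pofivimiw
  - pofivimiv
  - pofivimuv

Semekic: *papebemeb > papevemev > popevemev > popivimiv > pofivimiv  (by unconditioned shift, vowel merger, vowel merger, intervocalic lenition)
Only 'pofivimiv' matches the regular Semekic development of *papebemeb.

pofivimiv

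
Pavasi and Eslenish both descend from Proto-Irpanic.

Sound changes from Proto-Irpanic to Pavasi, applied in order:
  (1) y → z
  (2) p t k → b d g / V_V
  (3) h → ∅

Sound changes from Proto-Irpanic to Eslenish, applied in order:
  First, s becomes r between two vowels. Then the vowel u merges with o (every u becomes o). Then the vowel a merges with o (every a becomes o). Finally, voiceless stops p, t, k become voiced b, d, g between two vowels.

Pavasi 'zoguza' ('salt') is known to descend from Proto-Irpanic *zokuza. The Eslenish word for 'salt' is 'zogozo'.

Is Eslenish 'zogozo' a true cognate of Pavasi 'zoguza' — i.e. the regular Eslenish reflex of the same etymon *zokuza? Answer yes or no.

yes

Derive the expected Eslenish reflex of *zokuza:
Eslenish: start from *zokuza.
  rule 1: no change — zokuza
  rule 2 (vowel merger): zokuza → zokoza
  rule 3 (vowel merger): zokoza → zokozo
  rule 4 (intervocalic voicing): zokozo → zogozo
  ⇒ Eslenish zogozo
Eslenish 'zogozo' matches the regular reflex exactly, so the pair is cognate.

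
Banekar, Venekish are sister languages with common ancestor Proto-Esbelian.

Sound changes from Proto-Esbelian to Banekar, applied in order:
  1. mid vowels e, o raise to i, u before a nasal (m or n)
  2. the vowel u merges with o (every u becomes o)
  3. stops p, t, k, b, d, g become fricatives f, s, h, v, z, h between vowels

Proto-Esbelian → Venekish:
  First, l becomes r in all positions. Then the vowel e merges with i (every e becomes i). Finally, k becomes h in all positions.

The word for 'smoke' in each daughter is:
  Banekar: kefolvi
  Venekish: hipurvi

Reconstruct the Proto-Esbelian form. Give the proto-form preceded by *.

*kepulvi

Position 4: Banekar has o, Venekish has u. Venekish preserves u here (none of its changes turn any other segment into u), so the proto-segment is *u.
Position 1: Banekar has k, Venekish has h. Banekar preserves k here (none of its changes turn any other segment into k), so the proto-segment is *k.
Verify the candidate proto-form against each daughter:
Banekar: *kepulvi > kepolvi > kefolvi  (by vowel merger, intervocalic lenition)
Venekish: *kepulvi
  kepulvi → kepurvi   [unconditioned shift]
  kepurvi → kipurvi   [vowel merger]
  kipurvi → hipurvi   [unconditioned shift]
  giving Venekish hipurvi.
*kepulvi is the unique common source.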